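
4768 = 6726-1958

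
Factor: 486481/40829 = 40829^(-1)*486481^1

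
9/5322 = 3/1774 ≈ 0.00169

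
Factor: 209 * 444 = 2^2 * 3^1 * 11^1 * 19^1 * 37^1 = 92796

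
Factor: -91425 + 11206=-1 * 97^1 * 827^1=-80219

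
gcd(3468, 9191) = 1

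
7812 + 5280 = 13092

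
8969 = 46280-37311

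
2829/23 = 123 = 123.00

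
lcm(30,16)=240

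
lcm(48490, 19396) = 96980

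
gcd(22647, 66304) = 1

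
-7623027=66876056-74499083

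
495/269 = 1 + 226/269 ≈ 1.84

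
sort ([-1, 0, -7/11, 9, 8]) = [-1, -7/11, 0, 8, 9]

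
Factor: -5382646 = -1*2^1*67^1*40169^1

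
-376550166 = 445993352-822543518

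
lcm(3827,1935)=172215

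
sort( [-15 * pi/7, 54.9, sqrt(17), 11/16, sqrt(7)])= [-15 * pi/7, 11/16, sqrt(7), sqrt(17), 54.9]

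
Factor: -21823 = -1*139^1*157^1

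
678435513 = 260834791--417600722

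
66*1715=113190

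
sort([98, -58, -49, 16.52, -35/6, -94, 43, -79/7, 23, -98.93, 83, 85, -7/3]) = [-98.93, -94, -58, -49, -79/7, -35/6, -7/3, 16.52, 23, 43, 83, 85, 98]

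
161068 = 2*80534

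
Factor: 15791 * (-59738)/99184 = -1 * 2^(-3) * 7^1 * 17^1 * 251^1 * 6199^(-1) * 15791^1 = -471661379/49592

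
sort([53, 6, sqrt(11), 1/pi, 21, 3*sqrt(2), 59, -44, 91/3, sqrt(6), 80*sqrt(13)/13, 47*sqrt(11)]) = [-44, 1/pi, sqrt(6), sqrt(11), 3*sqrt(2), 6, 21, 80*sqrt(13)/13, 91/3, 53, 59, 47*sqrt(11)]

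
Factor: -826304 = -1*2^6*12911^1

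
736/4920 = 92/615 ≈ 0.150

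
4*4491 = 17964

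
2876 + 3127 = 6003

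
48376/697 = 69 + 283/697 ≈ 69.41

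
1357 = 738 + 619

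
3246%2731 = 515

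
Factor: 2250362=2^1*43^1*137^1*191^1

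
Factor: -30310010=-1*2^1*5^1*3031001^1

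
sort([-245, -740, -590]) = [-740, -590, -245]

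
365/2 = 182+1/2 = 182.50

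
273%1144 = 273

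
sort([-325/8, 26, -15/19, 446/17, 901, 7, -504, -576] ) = [-576, -504, -325/8, -15/19, 7, 26, 446/17, 901] 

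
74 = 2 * 37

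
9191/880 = 10 + 391/880 ≈ 10.44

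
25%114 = 25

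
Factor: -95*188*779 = -1*2^2*5^1*19^2*41^1*47^1 = -13912940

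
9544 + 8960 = 18504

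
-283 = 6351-6634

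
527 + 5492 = 6019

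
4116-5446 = -1330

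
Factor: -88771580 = -1 * 2^2 * 5^1 * 103^1 * 43093^1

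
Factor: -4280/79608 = -1 * 3^(-1) * 5^1 * 31^(-1) = -5/93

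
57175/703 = 81 + 232/703 ≈ 81.33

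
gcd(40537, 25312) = 7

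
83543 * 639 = 53383977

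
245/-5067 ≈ -0.0484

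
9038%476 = 470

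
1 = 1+0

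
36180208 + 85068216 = 121248424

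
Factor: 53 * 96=2^5 * 3^1 * 53^1=5088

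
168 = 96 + 72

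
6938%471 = 344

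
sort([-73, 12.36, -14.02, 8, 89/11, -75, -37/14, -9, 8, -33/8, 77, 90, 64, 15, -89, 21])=[-89, -75, -73, -14.02, -9, -33/8, -37/14, 8, 8, 89/11, 12.36, 15, 21, 64, 77, 90]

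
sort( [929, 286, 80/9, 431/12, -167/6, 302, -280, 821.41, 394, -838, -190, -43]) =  [-838, -280, -190, -43, -167/6, 80/9, 431/12, 286, 302, 394, 821.41, 929]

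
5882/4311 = 1 + 1571/4311 ≈ 1.36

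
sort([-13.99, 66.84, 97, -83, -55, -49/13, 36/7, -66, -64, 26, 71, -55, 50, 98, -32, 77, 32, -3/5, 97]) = [-83, -66, -64, -55, -55, -32, -13.99, -49/13, -3/5, 36/7, 26, 32, 50, 66.84, 71, 77, 97, 97, 98]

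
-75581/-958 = 78 + 857/958 ≈ 78.89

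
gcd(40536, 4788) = 36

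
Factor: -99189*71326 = -1*2^1*3^2*19^1*103^1*107^1*1877^1 = -7074754614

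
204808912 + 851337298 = 1056146210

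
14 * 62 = 868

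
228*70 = 15960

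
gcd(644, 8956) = 4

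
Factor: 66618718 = 2^1*23^1*457^1*3169^1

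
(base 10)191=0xbf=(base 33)5q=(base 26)79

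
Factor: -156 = -1 * 2^2 * 3^1 * 13^1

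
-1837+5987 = 4150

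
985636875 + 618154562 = 1603791437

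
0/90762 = 0 = 0.00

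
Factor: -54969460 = -1 * 2^2 * 5^1 * 7^1 * 13^1 * 30203^1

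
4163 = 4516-353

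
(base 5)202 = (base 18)2g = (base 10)52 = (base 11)48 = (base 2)110100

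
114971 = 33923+81048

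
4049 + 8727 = 12776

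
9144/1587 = 5+403/529 ≈ 5.76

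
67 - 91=-24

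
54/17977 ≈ 0.00300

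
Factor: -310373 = -1 * 7^1 * 101^1 * 439^1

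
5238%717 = 219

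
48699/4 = 12174 + 3/4 = 12174.75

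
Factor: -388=-1*2^2*97^1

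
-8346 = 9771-18117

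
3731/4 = 932+3/4 = 932.75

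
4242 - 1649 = 2593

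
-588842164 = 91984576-680826740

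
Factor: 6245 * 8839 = 5^1 * 1249^1 * 8839^1 = 55199555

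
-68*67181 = -4568308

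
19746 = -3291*(-6)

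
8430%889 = 429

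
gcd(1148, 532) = 28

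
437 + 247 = 684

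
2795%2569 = 226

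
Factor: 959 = 7^1*137^1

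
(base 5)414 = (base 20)59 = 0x6d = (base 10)109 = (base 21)54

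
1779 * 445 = 791655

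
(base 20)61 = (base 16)79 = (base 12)a1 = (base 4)1321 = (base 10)121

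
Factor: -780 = -1*2^2*3^1*5^1*13^1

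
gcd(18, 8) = 2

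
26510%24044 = 2466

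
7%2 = 1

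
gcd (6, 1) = 1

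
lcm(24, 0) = 0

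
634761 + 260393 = 895154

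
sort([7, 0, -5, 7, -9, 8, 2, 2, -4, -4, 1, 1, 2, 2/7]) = [-9, -5, -4, -4, 0, 2/7, 1, 1, 2, 2, 2, 7, 7, 8]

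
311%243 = 68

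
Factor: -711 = -1*3^2*79^1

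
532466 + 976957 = 1509423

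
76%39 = 37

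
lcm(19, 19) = 19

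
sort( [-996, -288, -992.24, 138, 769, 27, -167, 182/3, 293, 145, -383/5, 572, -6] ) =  [-996, -992.24, -288, -167, -383/5, -6, 27, 182/3, 138, 145, 293, 572, 769] 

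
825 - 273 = 552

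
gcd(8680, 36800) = 40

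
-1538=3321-4859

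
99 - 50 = 49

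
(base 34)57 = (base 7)342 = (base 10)177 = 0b10110001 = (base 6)453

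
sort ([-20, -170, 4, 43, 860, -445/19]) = [-170, -445/19, -20, 4, 43, 860]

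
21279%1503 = 237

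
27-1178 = -1151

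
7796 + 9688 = 17484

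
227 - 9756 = -9529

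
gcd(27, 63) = 9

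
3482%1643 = 196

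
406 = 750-344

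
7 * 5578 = 39046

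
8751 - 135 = 8616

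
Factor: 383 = 383^1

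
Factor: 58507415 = 5^1*67^1*174649^1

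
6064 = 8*758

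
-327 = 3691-4018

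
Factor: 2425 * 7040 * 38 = 2^8 * 5^3 * 11^1 * 19^1 * 97^1 = 648736000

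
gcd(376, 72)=8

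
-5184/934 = -2592/467 ≈ -5.55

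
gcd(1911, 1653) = 3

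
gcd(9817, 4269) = 1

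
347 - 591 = -244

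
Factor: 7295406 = 2^1*3^1*821^1*1481^1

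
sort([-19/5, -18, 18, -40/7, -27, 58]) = [-27, -18, -40/7, -19/5, 18, 58]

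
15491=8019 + 7472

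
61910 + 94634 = 156544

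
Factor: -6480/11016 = -1*2^1*5^1*17^(-1) = -10/17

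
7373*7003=51633119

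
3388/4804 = 847/1201 ≈ 0.705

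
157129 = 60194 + 96935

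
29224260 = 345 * 84708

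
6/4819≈0.00125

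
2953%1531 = 1422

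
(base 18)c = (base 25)c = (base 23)c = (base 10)12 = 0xc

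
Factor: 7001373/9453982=2^(-1)*3^1*19^(-1)*248789^(-1)*2333791^1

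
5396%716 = 384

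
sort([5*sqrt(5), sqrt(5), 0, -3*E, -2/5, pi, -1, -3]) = [-3*E, -3, -1, -2/5, 0, sqrt(5), pi, 5*sqrt(5)]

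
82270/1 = 82270 = 82270.00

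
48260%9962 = 8412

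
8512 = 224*38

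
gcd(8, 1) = 1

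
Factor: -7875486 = -1*2^1*3^2*437527^1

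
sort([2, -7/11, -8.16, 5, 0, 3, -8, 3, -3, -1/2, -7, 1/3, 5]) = [-8.16, -8, -7, -3, -7/11, -1/2, 0, 1/3, 2, 3, 3, 5, 5]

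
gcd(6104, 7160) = 8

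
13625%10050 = 3575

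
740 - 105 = 635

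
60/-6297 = -20/2099≈-0.00953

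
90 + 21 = 111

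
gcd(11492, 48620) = 884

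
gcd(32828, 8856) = 4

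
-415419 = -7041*59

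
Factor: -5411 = -1 * 7^1 * 773^1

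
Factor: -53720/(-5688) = 3^(-2) * 5^1 * 17^1 = 85/9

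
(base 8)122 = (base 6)214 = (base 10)82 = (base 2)1010010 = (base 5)312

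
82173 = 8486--73687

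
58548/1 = 58548 = 58548.00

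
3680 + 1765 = 5445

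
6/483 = 2/161 ≈ 0.0124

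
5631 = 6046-415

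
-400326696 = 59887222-460213918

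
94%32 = 30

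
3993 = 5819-1826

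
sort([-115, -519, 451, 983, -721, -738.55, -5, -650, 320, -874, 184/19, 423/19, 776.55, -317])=[-874, -738.55, -721, -650, -519, -317, -115, -5, 184/19, 423/19, 320, 451, 776.55, 983]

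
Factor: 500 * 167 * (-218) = -1 * 2^3 * 5^3 * 109^1 * 167^1 = -18203000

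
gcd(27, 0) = 27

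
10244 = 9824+420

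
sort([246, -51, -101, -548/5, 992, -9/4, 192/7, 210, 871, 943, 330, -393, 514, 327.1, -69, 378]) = [-393, -548/5, -101, -69, -51, -9/4, 192/7, 210, 246, 327.1, 330, 378, 514, 871, 943, 992]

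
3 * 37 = 111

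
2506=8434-5928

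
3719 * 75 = 278925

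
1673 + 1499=3172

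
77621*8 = 620968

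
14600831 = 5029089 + 9571742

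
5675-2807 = 2868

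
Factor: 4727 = 29^1 * 163^1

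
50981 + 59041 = 110022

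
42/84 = 1/2 = 0.50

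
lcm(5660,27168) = 135840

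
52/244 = 13/61≈0.213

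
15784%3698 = 992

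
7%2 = 1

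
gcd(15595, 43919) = 1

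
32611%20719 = 11892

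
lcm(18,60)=180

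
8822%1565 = 997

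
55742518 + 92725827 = 148468345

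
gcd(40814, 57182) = 2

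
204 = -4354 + 4558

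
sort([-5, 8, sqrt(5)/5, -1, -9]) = [-9, -5, -1, sqrt(5)/5, 8]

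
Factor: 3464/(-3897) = -1 * 2^3 * 3^(-2) = -8/9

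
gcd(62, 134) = 2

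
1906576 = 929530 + 977046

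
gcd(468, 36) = 36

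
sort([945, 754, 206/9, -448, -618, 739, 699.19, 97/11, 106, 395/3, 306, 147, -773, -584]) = [-773, -618, -584, -448, 97/11, 206/9, 106, 395/3, 147, 306, 699.19, 739, 754, 945]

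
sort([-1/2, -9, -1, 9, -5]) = [-9, -5, -1, -1/2, 9]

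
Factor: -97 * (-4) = 2^2 * 97^1 = 388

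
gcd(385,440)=55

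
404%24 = 20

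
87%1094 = 87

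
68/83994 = 34/41997 ≈ 0.000810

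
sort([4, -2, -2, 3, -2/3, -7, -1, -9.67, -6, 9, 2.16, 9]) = [-9.67, -7, -6, -2, -2, -1, -2/3, 2.16, 3, 4, 9, 9]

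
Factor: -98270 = -1 * 2^1 * 5^1 * 31^1 * 317^1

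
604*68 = 41072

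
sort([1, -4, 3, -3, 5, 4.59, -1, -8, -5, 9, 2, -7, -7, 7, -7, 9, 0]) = [-8, -7, -7, -7, -5, -4, -3, -1, 0, 1, 2, 3, 4.59, 5, 7, 9, 9]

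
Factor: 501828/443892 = 19^1*31^1*521^(-1) = 589/521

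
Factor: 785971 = 79^1 * 9949^1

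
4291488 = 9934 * 432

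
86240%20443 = 4468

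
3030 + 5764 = 8794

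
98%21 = 14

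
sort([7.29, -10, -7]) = [-10, -7, 7.29]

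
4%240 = 4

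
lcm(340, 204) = 1020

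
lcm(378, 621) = 8694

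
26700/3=8900=8900.00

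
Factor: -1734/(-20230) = 3^1*5^(-1)*7^(-1) = 3/35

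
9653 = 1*9653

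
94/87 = 1 + 7/87 ≈ 1.08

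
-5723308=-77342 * 74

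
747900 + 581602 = 1329502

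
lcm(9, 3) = 9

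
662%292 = 78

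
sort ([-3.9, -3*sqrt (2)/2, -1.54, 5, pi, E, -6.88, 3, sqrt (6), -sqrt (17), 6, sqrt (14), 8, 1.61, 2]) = [-6.88, -sqrt (17), -3.9, -3*sqrt (2)/2, -1.54, 1.61, 2, sqrt (6), E, 3, pi, sqrt (14), 5, 6, 8]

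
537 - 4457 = -3920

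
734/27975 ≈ 0.0262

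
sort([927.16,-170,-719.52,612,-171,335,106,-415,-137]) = [-719.52,-415,-171,-170,-137,106,335,612,927.16]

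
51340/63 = 814 + 58/63 ≈ 814.92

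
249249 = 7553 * 33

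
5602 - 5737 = -135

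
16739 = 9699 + 7040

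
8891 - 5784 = 3107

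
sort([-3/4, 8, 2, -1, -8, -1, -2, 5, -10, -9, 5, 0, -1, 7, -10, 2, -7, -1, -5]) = [-10, -10, -9, -8, -7, -5, -2, -1, -1, -1, -1, -3/4, 0, 2, 2, 5, 5, 7, 8]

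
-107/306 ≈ -0.350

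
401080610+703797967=1104878577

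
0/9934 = 0 = 0.00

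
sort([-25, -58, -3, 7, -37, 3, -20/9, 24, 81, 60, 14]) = [-58, -37, -25, -3, -20/9, 3, 7, 14, 24, 60, 81]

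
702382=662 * 1061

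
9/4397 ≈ 0.00205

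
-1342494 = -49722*27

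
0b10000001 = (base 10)129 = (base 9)153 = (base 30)49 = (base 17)7a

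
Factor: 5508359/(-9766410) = -1*2^(-1)*3^(-1)*5^(-1)*31^1*137^1*251^(-1) = -4247/7530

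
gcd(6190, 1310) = 10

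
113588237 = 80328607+33259630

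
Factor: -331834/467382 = -1 * 3^(-1) * 61^(-1) * 83^1 * 1277^(-1) * 1999^1 = -165917/233691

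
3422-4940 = -1518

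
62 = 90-28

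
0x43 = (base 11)61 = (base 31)25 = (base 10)67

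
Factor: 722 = 2^1 * 19^2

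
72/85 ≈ 0.847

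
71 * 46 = 3266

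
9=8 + 1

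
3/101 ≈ 0.0297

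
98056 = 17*5768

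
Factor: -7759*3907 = -1*3907^1*7759^1 = -30314413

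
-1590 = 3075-4665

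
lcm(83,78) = 6474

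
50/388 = 25/194 ≈ 0.129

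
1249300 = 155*8060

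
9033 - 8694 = 339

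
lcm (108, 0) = 0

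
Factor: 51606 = 2^1*3^2*47^1*61^1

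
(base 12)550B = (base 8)22233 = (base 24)G6B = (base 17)1F74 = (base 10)9371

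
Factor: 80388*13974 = 2^3*3^3*7^1*11^1*17^1*29^1*137^1 = 1123341912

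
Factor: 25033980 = 2^2*3^1*5^1*223^1*1871^1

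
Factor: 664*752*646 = 2^8*17^1*19^1*47^1*83^1 = 322565888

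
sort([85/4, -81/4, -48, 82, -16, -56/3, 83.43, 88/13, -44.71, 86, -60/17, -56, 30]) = [-56, -48, -44.71, -81/4, -56/3, -16, -60/17, 88/13, 85/4, 30, 82, 83.43, 86]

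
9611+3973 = 13584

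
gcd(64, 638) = 2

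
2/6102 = 1/3051 ≈ 0.000328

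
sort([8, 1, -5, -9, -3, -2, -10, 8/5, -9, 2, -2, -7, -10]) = [-10, -10, -9, -9, -7, -5, -3, -2, -2, 1, 8/5, 2, 8]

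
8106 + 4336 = 12442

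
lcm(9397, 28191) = 28191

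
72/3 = 24 = 24.00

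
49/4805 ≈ 0.0102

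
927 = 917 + 10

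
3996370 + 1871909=5868279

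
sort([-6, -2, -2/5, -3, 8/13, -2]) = [-6, -3, -2, -2, -2/5, 8/13]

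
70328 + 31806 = 102134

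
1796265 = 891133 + 905132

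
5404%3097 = 2307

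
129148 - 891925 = -762777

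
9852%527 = 366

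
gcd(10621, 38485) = 43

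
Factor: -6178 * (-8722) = 2^2 * 7^2 * 89^1 * 3089^1 = 53884516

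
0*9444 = 0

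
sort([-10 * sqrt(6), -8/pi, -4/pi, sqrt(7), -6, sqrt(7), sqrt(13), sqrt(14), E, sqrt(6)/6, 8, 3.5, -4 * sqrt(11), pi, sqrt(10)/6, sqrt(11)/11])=[-10 * sqrt(6), -4 * sqrt(11), -6, -8/pi, -4/pi, sqrt(11)/11, sqrt(6)/6, sqrt(10)/6, sqrt(7), sqrt(7), E, pi, 3.5, sqrt(13), sqrt(14), 8]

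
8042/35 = 229 + 27/35 ≈ 229.77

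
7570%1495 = 95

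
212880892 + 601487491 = 814368383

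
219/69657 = 73/23219 ≈ 0.00314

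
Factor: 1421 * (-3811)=-1 * 7^2 * 29^1 * 37^1 * 103^1=-5415431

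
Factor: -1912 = -1 * 2^3 * 239^1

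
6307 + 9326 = 15633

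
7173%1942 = 1347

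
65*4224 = 274560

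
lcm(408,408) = 408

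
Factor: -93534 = -1*2^1*3^1*7^1*17^1*131^1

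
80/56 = 10/7 ≈ 1.43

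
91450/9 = 10161 + 1/9 ≈ 10161.11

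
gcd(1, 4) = 1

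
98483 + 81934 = 180417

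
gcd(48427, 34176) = 1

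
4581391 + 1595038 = 6176429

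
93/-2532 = -31/844 ≈ -0.0367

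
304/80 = 19/5 = 3.80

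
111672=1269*88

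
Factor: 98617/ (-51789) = -1*3^ (-1)*17^1*61^ (-1)*283^ (-1)*5801^1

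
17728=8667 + 9061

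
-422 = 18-440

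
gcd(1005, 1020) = 15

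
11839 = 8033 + 3806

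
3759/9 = 1253/3 ≈ 417.67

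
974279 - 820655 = 153624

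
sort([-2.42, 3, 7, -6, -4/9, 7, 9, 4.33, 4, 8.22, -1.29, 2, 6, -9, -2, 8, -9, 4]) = [-9, -9, -6, -2.42, -2, -1.29, -4/9, 2, 3, 4, 4, 4.33, 6, 7, 7, 8, 8.22, 9]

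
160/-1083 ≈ -0.148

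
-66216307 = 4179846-70396153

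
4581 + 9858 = 14439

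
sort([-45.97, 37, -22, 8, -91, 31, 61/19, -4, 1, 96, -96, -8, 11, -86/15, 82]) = [-96, -91, -45.97, -22, -8, -86/15, -4, 1, 61/19, 8, 11, 31, 37, 82, 96]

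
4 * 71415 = 285660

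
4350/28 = 2175/14 ≈ 155.36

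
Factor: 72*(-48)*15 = -1*2^7*3^4*5^1 = -51840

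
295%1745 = 295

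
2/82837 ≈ 0.0000241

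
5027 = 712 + 4315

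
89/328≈0.271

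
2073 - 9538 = -7465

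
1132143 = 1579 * 717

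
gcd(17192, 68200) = 8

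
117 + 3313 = 3430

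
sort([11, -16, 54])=[-16, 11, 54]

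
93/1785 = 31/595 ≈ 0.0521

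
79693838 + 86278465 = 165972303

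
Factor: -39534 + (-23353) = -1 * 11^1 * 5717^1 = -62887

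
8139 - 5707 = 2432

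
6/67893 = 2/22631 ≈ 0.0000884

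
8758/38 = 4379/19 ≈ 230.47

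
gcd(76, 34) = 2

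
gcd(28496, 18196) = 4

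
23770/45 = 4754/9≈528.22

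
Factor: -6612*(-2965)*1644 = 2^4*3^2*5^1*19^1*29^1*137^1*593^1 = 32229929520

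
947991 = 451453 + 496538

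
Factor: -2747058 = -1 * 2^1 * 3^1 * 19^1 * 24097^1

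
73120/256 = 2285/8 ≈ 285.63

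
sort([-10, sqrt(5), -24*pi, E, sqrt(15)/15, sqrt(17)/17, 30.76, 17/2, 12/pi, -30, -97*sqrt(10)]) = [-97*sqrt(10), -24*pi, -30, -10, sqrt(17)/17, sqrt(15)/15, sqrt(5), E, 12/pi, 17/2, 30.76]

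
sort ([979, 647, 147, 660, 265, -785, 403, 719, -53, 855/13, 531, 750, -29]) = [-785, -53, -29, 855/13, 147, 265, 403, 531, 647, 660, 719, 750, 979]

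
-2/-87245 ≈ 0.0000229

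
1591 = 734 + 857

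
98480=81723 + 16757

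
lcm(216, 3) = 216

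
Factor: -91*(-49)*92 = 2^2*7^3*13^1*23^1 = 410228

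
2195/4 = 548+3/4 = 548.75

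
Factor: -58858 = -1 * 2^1 * 29429^1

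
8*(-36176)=-289408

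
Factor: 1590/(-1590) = -1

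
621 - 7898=-7277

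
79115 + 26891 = 106006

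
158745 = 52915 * 3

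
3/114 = 1/38 ≈ 0.0263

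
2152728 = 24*89697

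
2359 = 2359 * 1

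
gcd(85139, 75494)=1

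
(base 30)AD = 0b100111001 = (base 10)313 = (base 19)G9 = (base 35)8X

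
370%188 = 182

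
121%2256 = 121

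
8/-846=-4/423 ≈ -0.00946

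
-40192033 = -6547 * 6139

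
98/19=5 + 3/19 ≈ 5.16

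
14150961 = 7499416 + 6651545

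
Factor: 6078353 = 6078353^1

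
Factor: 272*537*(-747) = -1*2^4*3^3*17^1*83^1*179^1 = -109109808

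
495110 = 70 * 7073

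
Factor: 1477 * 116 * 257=2^2 * 7^1 * 29^1 * 211^1 * 257^1=44032324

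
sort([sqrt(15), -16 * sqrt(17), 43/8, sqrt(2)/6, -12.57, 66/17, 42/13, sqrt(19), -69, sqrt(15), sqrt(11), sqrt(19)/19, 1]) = [-69, -16 * sqrt(17), -12.57, sqrt(19)/19, sqrt(2)/6, 1, 42/13, sqrt(11), sqrt(15), sqrt(15), 66/17, sqrt(19), 43/8]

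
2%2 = 0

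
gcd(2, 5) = 1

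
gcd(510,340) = 170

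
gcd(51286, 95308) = 2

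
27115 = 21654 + 5461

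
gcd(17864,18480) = 616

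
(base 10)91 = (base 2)1011011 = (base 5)331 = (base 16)5b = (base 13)70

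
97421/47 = 2072+37/47≈2072.79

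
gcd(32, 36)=4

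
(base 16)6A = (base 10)106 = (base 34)34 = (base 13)82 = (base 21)51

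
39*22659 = 883701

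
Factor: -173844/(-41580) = 3^(-1)*5^(-1)*7^(-1)*439^1 = 439/105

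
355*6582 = 2336610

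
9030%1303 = 1212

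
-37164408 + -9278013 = -46442421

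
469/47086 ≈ 0.00996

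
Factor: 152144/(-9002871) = -1*2^4*3^(-2)*37^1*71^(-1)*73^(-1)*193^(-1)*257^1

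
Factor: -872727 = -1*3^1*19^1*61^1*251^1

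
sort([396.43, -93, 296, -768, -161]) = [-768, -161, -93, 296, 396.43]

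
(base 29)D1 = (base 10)378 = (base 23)GA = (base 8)572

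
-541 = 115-656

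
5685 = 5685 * 1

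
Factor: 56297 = 19^1 * 2963^1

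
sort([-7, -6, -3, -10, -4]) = [-10, -7, -6, -4, -3]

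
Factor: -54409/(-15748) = 2^(-2)*31^(-1)*127^(-1)*54409^1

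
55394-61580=-6186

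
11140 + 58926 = 70066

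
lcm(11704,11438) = 503272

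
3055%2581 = 474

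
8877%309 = 225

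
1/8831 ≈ 0.000113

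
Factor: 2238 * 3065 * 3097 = 2^1 * 3^1 * 5^1 * 19^1 * 163^1 * 373^1 * 613^1 = 21243778590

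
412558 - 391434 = 21124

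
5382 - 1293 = 4089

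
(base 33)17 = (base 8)50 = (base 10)40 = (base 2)101000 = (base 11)37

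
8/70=4/35 ≈ 0.114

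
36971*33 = 1220043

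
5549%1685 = 494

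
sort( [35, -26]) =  [-26, 35]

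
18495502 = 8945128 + 9550374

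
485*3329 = 1614565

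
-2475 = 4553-7028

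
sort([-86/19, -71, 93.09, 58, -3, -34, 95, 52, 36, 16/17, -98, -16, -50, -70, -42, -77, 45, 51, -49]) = [-98, -77, -71, -70, -50, -49, -42, -34, -16, -86/19, -3, 16/17, 36, 45, 51, 52, 58, 93.09, 95]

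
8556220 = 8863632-307412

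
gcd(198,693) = 99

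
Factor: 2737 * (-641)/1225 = -1 * 5^(-2) * 7^(-1) * 17^1 * 23^1 * 641^1 = -250631/175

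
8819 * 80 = 705520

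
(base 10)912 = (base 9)1223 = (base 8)1620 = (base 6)4120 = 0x390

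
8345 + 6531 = 14876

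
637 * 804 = 512148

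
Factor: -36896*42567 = -1*2^5*3^1*7^1*1153^1*2027^1 = -1570552032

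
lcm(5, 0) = 0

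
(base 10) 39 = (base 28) 1b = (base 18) 23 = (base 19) 21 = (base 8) 47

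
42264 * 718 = 30345552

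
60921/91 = 8703/13 ≈ 669.46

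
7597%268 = 93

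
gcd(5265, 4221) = 9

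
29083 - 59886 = -30803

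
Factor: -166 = -1*2^1*83^1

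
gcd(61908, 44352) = 924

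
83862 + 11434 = 95296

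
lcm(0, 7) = 0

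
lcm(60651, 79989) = 5519241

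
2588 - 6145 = -3557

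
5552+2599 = 8151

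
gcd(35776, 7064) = 8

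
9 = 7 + 2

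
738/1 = 738 = 738.00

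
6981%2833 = 1315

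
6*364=2184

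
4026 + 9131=13157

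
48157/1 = 48157 = 48157.00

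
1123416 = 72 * 15603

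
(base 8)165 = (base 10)117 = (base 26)4d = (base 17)6f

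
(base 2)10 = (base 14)2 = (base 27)2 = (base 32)2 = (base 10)2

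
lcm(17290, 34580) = 34580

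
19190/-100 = -191 - 9/10 = -191.90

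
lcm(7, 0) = 0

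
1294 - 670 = 624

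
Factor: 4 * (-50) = -1 * 2^3 * 5^2 = -200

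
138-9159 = -9021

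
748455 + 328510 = 1076965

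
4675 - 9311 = -4636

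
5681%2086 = 1509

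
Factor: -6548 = -1*2^2*1637^1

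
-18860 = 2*(-9430)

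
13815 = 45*307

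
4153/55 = 75 + 28/55 ≈ 75.51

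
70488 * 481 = 33904728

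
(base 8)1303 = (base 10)707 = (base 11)593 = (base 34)kr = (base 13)425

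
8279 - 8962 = -683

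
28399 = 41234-12835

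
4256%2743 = 1513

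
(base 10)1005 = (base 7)2634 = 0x3ed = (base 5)13010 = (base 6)4353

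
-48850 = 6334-55184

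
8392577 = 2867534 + 5525043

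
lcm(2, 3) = 6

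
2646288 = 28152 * 94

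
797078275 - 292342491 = 504735784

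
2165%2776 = 2165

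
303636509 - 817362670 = -513726161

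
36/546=6/91 ≈ 0.0659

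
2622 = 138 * 19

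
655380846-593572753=61808093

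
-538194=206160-744354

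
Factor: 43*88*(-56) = -1*2^6*7^1*11^1*43^1 = -211904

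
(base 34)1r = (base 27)27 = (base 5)221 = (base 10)61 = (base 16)3d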